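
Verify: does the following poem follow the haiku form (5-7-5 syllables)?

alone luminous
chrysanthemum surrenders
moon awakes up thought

Line 1: alone (2), luminous (3) → 5 ✓
Line 2: chrysanthemum (4), surrenders (3) → 7 ✓
Line 3: moon (1), awakes (2), up (1), thought (1) → 5 ✓

Yes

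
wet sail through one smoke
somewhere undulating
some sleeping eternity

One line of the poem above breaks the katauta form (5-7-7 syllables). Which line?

Line 1: wet(1) + sail(1) + through(1) + one(1) + smoke(1) = 5 ✓
Line 2: somewhere(2) + undulating(4) = 6 (expected 7)
Line 3: some(1) + sleeping(2) + eternity(4) = 7 ✓

The second line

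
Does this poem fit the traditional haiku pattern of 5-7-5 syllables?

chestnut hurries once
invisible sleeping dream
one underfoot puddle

No

Line 1: "chestnut hurries once": 2+2+1 = 5 ✓
Line 2: "invisible sleeping dream": 4+2+1 = 7 ✓
Line 3: "one underfoot puddle": 1+3+2 = 6 (expected 5)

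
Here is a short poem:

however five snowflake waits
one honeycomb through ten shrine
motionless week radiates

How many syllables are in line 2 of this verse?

Line 2: one (1), honeycomb (3), through (1), ten (1), shrine (1) → 7

7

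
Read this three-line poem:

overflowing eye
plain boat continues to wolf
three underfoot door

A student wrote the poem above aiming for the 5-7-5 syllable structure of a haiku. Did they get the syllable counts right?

Yes

Line 1: "overflowing eye": 4+1 = 5 ✓
Line 2: "plain boat continues to wolf": 1+1+3+1+1 = 7 ✓
Line 3: "three underfoot door": 1+3+1 = 5 ✓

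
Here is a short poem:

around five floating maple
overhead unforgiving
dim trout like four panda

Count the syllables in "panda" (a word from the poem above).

2

"panda" has 2 syllables.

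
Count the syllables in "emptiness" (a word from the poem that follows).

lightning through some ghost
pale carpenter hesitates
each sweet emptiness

3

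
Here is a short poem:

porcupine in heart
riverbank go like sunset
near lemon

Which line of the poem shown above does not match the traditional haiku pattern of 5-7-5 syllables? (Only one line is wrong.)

Line 3

Line 1: porcupine (3), in (1), heart (1) → 5 ✓
Line 2: riverbank (3), go (1), like (1), sunset (2) → 7 ✓
Line 3: near (1), lemon (2) → 3 (expected 5)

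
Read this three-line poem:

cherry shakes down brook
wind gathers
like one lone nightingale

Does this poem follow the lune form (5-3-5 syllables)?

Line 1: cherry (2), shakes (1), down (1), brook (1) → 5 ✓
Line 2: wind (1), gathers (2) → 3 ✓
Line 3: like (1), one (1), lone (1), nightingale (3) → 6 (expected 5)

No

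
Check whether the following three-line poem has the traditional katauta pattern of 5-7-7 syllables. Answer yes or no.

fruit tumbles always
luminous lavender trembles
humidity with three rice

No

Line 1: "fruit tumbles always": 1+2+2 = 5 ✓
Line 2: "luminous lavender trembles": 3+3+2 = 8 (expected 7)
Line 3: "humidity with three rice": 4+1+1+1 = 7 ✓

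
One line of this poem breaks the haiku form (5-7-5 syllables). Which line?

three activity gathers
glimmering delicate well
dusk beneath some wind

Line 1

Line 1: three(1) + activity(4) + gathers(2) = 7 (expected 5)
Line 2: glimmering(3) + delicate(3) + well(1) = 7 ✓
Line 3: dusk(1) + beneath(2) + some(1) + wind(1) = 5 ✓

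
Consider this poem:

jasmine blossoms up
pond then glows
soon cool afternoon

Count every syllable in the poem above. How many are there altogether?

13

Line 1: jasmine(2) + blossoms(2) + up(1) = 5
Line 2: pond(1) + then(1) + glows(1) = 3
Line 3: soon(1) + cool(1) + afternoon(3) = 5
Total: 5 + 3 + 5 = 13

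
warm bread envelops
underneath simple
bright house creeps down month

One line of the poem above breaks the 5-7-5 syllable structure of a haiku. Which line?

Line 1: warm(1) + bread(1) + envelops(3) = 5 ✓
Line 2: underneath(3) + simple(2) = 5 (expected 7)
Line 3: bright(1) + house(1) + creeps(1) + down(1) + month(1) = 5 ✓

Line 2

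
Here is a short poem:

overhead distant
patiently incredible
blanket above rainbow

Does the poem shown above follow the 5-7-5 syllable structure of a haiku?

No

Line 1: overhead (3), distant (2) → 5 ✓
Line 2: patiently (3), incredible (4) → 7 ✓
Line 3: blanket (2), above (2), rainbow (2) → 6 (expected 5)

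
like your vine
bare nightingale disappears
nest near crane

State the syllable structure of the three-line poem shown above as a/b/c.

3/7/3

Line 1: "like your vine": 1+1+1 = 3
Line 2: "bare nightingale disappears": 1+3+3 = 7
Line 3: "nest near crane": 1+1+1 = 3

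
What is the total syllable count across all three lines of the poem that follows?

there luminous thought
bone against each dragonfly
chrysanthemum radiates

Line 1: there (1), luminous (3), thought (1) → 5
Line 2: bone (1), against (2), each (1), dragonfly (3) → 7
Line 3: chrysanthemum (4), radiates (3) → 7
Total: 5 + 7 + 7 = 19

19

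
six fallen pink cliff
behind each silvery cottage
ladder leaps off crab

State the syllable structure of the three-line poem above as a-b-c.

Line 1: six (1), fallen (2), pink (1), cliff (1) → 5
Line 2: behind (2), each (1), silvery (3), cottage (2) → 8
Line 3: ladder (2), leaps (1), off (1), crab (1) → 5

5-8-5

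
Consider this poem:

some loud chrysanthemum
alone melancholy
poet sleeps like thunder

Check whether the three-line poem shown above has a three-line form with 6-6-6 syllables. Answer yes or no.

Yes

Line 1: some(1) + loud(1) + chrysanthemum(4) = 6 ✓
Line 2: alone(2) + melancholy(4) = 6 ✓
Line 3: poet(2) + sleeps(1) + like(1) + thunder(2) = 6 ✓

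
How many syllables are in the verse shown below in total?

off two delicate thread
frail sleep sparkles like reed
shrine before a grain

17

Line 1: "off two delicate thread": 1+1+3+1 = 6
Line 2: "frail sleep sparkles like reed": 1+1+2+1+1 = 6
Line 3: "shrine before a grain": 1+2+1+1 = 5
Total: 6 + 6 + 5 = 17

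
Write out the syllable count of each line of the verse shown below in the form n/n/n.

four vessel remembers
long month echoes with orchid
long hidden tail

6/7/4

Line 1: "four vessel remembers": 1+2+3 = 6
Line 2: "long month echoes with orchid": 1+1+2+1+2 = 7
Line 3: "long hidden tail": 1+2+1 = 4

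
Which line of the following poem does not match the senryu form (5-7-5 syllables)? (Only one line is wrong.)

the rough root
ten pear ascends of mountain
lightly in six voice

Line 1

Line 1: the(1) + rough(1) + root(1) = 3 (expected 5)
Line 2: ten(1) + pear(1) + ascends(2) + of(1) + mountain(2) = 7 ✓
Line 3: lightly(2) + in(1) + six(1) + voice(1) = 5 ✓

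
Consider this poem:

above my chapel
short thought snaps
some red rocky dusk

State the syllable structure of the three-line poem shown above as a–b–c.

Line 1: "above my chapel": 2+1+2 = 5
Line 2: "short thought snaps": 1+1+1 = 3
Line 3: "some red rocky dusk": 1+1+2+1 = 5

5–3–5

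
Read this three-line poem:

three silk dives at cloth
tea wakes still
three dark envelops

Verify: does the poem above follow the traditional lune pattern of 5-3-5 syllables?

Line 1: three (1), silk (1), dives (1), at (1), cloth (1) → 5 ✓
Line 2: tea (1), wakes (1), still (1) → 3 ✓
Line 3: three (1), dark (1), envelops (3) → 5 ✓

Yes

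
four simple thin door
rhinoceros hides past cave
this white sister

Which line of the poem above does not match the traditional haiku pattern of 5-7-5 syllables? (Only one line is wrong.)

Line 3

Line 1: four (1), simple (2), thin (1), door (1) → 5 ✓
Line 2: rhinoceros (4), hides (1), past (1), cave (1) → 7 ✓
Line 3: this (1), white (1), sister (2) → 4 (expected 5)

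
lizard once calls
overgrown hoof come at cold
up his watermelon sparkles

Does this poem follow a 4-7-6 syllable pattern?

Line 1: lizard(2) + once(1) + calls(1) = 4 ✓
Line 2: overgrown(3) + hoof(1) + come(1) + at(1) + cold(1) = 7 ✓
Line 3: up(1) + his(1) + watermelon(4) + sparkles(2) = 8 (expected 6)

No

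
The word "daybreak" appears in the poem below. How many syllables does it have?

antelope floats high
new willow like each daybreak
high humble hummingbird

"daybreak" has 2 syllables.

2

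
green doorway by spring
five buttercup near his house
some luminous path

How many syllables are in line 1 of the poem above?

5

Line 1: green (1), doorway (2), by (1), spring (1) → 5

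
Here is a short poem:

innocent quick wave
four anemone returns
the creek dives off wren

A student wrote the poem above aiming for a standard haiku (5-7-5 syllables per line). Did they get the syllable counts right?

Yes

Line 1: "innocent quick wave": 3+1+1 = 5 ✓
Line 2: "four anemone returns": 1+4+2 = 7 ✓
Line 3: "the creek dives off wren": 1+1+1+1+1 = 5 ✓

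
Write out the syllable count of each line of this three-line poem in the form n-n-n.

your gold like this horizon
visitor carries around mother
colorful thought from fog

7-9-6

Line 1: "your gold like this horizon": 1+1+1+1+3 = 7
Line 2: "visitor carries around mother": 3+2+2+2 = 9
Line 3: "colorful thought from fog": 3+1+1+1 = 6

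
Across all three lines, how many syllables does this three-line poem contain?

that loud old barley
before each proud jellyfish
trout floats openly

17

Line 1: that (1), loud (1), old (1), barley (2) → 5
Line 2: before (2), each (1), proud (1), jellyfish (3) → 7
Line 3: trout (1), floats (1), openly (3) → 5
Total: 5 + 7 + 5 = 17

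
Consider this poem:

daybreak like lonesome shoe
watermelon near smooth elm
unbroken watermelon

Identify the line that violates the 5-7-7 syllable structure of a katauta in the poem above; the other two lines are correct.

The first line

Line 1: daybreak (2), like (1), lonesome (2), shoe (1) → 6 (expected 5)
Line 2: watermelon (4), near (1), smooth (1), elm (1) → 7 ✓
Line 3: unbroken (3), watermelon (4) → 7 ✓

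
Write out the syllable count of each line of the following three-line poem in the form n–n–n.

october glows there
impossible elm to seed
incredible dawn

Line 1: october(3) + glows(1) + there(1) = 5
Line 2: impossible(4) + elm(1) + to(1) + seed(1) = 7
Line 3: incredible(4) + dawn(1) = 5

5–7–5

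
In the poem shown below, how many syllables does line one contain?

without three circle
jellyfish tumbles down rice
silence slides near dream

5

Line one: "without three circle": 2+1+2 = 5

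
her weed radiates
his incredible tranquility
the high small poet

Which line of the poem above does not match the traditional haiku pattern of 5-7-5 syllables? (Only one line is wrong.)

Line 1: "her weed radiates": 1+1+3 = 5 ✓
Line 2: "his incredible tranquility": 1+4+4 = 9 (expected 7)
Line 3: "the high small poet": 1+1+1+2 = 5 ✓

The second line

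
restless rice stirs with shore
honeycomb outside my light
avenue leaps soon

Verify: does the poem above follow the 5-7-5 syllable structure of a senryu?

No

Line 1: restless (2), rice (1), stirs (1), with (1), shore (1) → 6 (expected 5)
Line 2: honeycomb (3), outside (2), my (1), light (1) → 7 ✓
Line 3: avenue (3), leaps (1), soon (1) → 5 ✓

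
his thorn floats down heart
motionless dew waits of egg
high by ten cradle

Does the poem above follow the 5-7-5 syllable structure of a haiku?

Line 1: "his thorn floats down heart": 1+1+1+1+1 = 5 ✓
Line 2: "motionless dew waits of egg": 3+1+1+1+1 = 7 ✓
Line 3: "high by ten cradle": 1+1+1+2 = 5 ✓

Yes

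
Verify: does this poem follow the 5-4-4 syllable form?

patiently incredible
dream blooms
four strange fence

Line 1: patiently(3) + incredible(4) = 7 (expected 5)
Line 2: dream(1) + blooms(1) = 2 (expected 4)
Line 3: four(1) + strange(1) + fence(1) = 3 (expected 4)

No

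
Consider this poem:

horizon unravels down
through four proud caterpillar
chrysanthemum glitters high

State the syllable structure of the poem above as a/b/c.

7/7/7

Line 1: "horizon unravels down": 3+3+1 = 7
Line 2: "through four proud caterpillar": 1+1+1+4 = 7
Line 3: "chrysanthemum glitters high": 4+2+1 = 7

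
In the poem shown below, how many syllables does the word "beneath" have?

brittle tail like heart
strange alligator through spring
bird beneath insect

"beneath" has 2 syllables.

2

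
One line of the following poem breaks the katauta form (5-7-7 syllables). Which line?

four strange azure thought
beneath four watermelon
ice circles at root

The third line

Line 1: four (1), strange (1), azure (2), thought (1) → 5 ✓
Line 2: beneath (2), four (1), watermelon (4) → 7 ✓
Line 3: ice (1), circles (2), at (1), root (1) → 5 (expected 7)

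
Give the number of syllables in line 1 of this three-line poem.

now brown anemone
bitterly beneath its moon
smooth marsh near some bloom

Line 1: now(1) + brown(1) + anemone(4) = 6

6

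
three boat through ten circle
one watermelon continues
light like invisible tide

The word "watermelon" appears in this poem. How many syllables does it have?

4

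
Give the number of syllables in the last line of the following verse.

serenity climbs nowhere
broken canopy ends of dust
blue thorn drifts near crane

The last line: "blue thorn drifts near crane": 1+1+1+1+1 = 5

5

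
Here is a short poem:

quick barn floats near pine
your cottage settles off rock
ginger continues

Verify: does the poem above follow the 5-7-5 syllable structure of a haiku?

Line 1: quick(1) + barn(1) + floats(1) + near(1) + pine(1) = 5 ✓
Line 2: your(1) + cottage(2) + settles(2) + off(1) + rock(1) = 7 ✓
Line 3: ginger(2) + continues(3) = 5 ✓

Yes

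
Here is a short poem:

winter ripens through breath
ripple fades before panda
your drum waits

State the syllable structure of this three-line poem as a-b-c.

6-7-3

Line 1: winter (2), ripens (2), through (1), breath (1) → 6
Line 2: ripple (2), fades (1), before (2), panda (2) → 7
Line 3: your (1), drum (1), waits (1) → 3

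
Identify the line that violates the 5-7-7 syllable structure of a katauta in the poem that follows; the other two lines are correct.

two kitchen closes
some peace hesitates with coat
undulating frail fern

Line 1: "two kitchen closes": 1+2+2 = 5 ✓
Line 2: "some peace hesitates with coat": 1+1+3+1+1 = 7 ✓
Line 3: "undulating frail fern": 4+1+1 = 6 (expected 7)

The third line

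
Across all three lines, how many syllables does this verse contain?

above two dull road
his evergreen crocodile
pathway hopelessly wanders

Line 1: above (2), two (1), dull (1), road (1) → 5
Line 2: his (1), evergreen (3), crocodile (3) → 7
Line 3: pathway (2), hopelessly (3), wanders (2) → 7
Total: 5 + 7 + 7 = 19

19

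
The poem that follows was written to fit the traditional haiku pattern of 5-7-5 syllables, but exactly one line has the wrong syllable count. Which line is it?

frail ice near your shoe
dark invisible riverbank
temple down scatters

Line 1: "frail ice near your shoe": 1+1+1+1+1 = 5 ✓
Line 2: "dark invisible riverbank": 1+4+3 = 8 (expected 7)
Line 3: "temple down scatters": 2+1+2 = 5 ✓

The second line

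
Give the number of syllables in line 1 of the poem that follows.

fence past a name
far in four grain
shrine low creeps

Line 1: "fence past a name": 1+1+1+1 = 4

4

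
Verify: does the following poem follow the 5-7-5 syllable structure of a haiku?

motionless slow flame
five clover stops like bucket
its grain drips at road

Line 1: motionless(3) + slow(1) + flame(1) = 5 ✓
Line 2: five(1) + clover(2) + stops(1) + like(1) + bucket(2) = 7 ✓
Line 3: its(1) + grain(1) + drips(1) + at(1) + road(1) = 5 ✓

Yes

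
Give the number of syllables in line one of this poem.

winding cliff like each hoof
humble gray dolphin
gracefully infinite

Line one: "winding cliff like each hoof": 2+1+1+1+1 = 6

6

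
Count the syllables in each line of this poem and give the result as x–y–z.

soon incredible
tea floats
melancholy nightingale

5–2–7

Line 1: "soon incredible": 1+4 = 5
Line 2: "tea floats": 1+1 = 2
Line 3: "melancholy nightingale": 4+3 = 7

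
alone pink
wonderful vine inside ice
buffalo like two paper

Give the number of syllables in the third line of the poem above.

The third line: buffalo(3) + like(1) + two(1) + paper(2) = 7

7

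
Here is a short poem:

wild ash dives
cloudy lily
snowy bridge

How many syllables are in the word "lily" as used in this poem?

2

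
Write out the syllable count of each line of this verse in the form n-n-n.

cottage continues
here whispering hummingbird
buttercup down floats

Line 1: "cottage continues": 2+3 = 5
Line 2: "here whispering hummingbird": 1+3+3 = 7
Line 3: "buttercup down floats": 3+1+1 = 5

5-7-5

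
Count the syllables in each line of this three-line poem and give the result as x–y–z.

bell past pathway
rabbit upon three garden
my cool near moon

Line 1: "bell past pathway": 1+1+2 = 4
Line 2: "rabbit upon three garden": 2+2+1+2 = 7
Line 3: "my cool near moon": 1+1+1+1 = 4

4–7–4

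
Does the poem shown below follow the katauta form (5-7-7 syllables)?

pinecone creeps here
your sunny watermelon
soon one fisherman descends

Line 1: "pinecone creeps here": 2+1+1 = 4 (expected 5)
Line 2: "your sunny watermelon": 1+2+4 = 7 ✓
Line 3: "soon one fisherman descends": 1+1+3+2 = 7 ✓

No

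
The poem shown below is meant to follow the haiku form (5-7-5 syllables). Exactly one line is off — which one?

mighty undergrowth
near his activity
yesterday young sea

Line 2

Line 1: "mighty undergrowth": 2+3 = 5 ✓
Line 2: "near his activity": 1+1+4 = 6 (expected 7)
Line 3: "yesterday young sea": 3+1+1 = 5 ✓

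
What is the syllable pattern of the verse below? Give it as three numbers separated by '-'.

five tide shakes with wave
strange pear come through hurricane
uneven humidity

Line 1: five (1), tide (1), shakes (1), with (1), wave (1) → 5
Line 2: strange (1), pear (1), come (1), through (1), hurricane (3) → 7
Line 3: uneven (3), humidity (4) → 7

5-7-7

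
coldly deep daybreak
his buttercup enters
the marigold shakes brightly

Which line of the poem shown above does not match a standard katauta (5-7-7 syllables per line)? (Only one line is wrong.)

Line 1: coldly (2), deep (1), daybreak (2) → 5 ✓
Line 2: his (1), buttercup (3), enters (2) → 6 (expected 7)
Line 3: the (1), marigold (3), shakes (1), brightly (2) → 7 ✓

Line 2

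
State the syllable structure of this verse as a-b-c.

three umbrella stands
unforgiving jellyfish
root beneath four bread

5-7-5

Line 1: three (1), umbrella (3), stands (1) → 5
Line 2: unforgiving (4), jellyfish (3) → 7
Line 3: root (1), beneath (2), four (1), bread (1) → 5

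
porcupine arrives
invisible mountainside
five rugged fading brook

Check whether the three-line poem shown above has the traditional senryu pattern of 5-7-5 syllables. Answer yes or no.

No

Line 1: "porcupine arrives": 3+2 = 5 ✓
Line 2: "invisible mountainside": 4+3 = 7 ✓
Line 3: "five rugged fading brook": 1+2+2+1 = 6 (expected 5)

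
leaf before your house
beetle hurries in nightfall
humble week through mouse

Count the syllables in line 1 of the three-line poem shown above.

Line 1: leaf (1), before (2), your (1), house (1) → 5

5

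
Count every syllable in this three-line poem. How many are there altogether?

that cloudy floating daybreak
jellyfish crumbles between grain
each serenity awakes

Line 1: that(1) + cloudy(2) + floating(2) + daybreak(2) = 7
Line 2: jellyfish(3) + crumbles(2) + between(2) + grain(1) = 8
Line 3: each(1) + serenity(4) + awakes(2) = 7
Total: 7 + 8 + 7 = 22

22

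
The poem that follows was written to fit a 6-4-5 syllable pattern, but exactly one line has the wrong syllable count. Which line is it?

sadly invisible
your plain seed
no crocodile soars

Line 1: sadly(2) + invisible(4) = 6 ✓
Line 2: your(1) + plain(1) + seed(1) = 3 (expected 4)
Line 3: no(1) + crocodile(3) + soars(1) = 5 ✓

The second line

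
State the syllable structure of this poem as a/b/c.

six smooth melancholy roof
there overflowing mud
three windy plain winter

7/6/6

Line 1: six (1), smooth (1), melancholy (4), roof (1) → 7
Line 2: there (1), overflowing (4), mud (1) → 6
Line 3: three (1), windy (2), plain (1), winter (2) → 6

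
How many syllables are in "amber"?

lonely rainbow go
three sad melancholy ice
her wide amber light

"amber" has 2 syllables.

2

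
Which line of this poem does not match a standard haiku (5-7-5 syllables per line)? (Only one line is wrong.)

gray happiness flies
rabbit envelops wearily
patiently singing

Line 1: "gray happiness flies": 1+3+1 = 5 ✓
Line 2: "rabbit envelops wearily": 2+3+3 = 8 (expected 7)
Line 3: "patiently singing": 3+2 = 5 ✓

The second line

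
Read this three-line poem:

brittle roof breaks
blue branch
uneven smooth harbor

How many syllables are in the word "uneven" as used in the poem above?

"uneven" has 3 syllables.

3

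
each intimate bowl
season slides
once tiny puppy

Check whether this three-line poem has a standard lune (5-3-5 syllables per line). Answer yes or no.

Line 1: each (1), intimate (3), bowl (1) → 5 ✓
Line 2: season (2), slides (1) → 3 ✓
Line 3: once (1), tiny (2), puppy (2) → 5 ✓

Yes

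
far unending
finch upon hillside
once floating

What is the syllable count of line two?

Line two: finch (1), upon (2), hillside (2) → 5

5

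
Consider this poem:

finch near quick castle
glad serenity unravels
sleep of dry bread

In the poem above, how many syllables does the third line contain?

The third line: "sleep of dry bread": 1+1+1+1 = 4

4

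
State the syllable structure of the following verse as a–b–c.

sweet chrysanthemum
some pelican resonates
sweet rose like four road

5–7–5

Line 1: "sweet chrysanthemum": 1+4 = 5
Line 2: "some pelican resonates": 1+3+3 = 7
Line 3: "sweet rose like four road": 1+1+1+1+1 = 5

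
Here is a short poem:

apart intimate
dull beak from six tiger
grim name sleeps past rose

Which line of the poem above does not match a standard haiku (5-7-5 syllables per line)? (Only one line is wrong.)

Line 1: apart (2), intimate (3) → 5 ✓
Line 2: dull (1), beak (1), from (1), six (1), tiger (2) → 6 (expected 7)
Line 3: grim (1), name (1), sleeps (1), past (1), rose (1) → 5 ✓

The second line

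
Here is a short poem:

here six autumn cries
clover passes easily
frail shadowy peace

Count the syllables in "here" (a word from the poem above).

"here" has 1 syllable.

1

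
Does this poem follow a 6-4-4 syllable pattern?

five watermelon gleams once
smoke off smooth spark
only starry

No

Line 1: "five watermelon gleams once": 1+4+1+1 = 7 (expected 6)
Line 2: "smoke off smooth spark": 1+1+1+1 = 4 ✓
Line 3: "only starry": 2+2 = 4 ✓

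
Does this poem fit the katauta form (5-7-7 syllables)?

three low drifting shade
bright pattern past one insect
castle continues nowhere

Line 1: three (1), low (1), drifting (2), shade (1) → 5 ✓
Line 2: bright (1), pattern (2), past (1), one (1), insect (2) → 7 ✓
Line 3: castle (2), continues (3), nowhere (2) → 7 ✓

Yes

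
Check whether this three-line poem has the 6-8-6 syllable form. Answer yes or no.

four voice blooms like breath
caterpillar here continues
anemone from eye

Line 1: four (1), voice (1), blooms (1), like (1), breath (1) → 5 (expected 6)
Line 2: caterpillar (4), here (1), continues (3) → 8 ✓
Line 3: anemone (4), from (1), eye (1) → 6 ✓

No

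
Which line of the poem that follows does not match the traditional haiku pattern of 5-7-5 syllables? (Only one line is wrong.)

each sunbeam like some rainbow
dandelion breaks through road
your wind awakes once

Line 1

Line 1: each (1), sunbeam (2), like (1), some (1), rainbow (2) → 7 (expected 5)
Line 2: dandelion (4), breaks (1), through (1), road (1) → 7 ✓
Line 3: your (1), wind (1), awakes (2), once (1) → 5 ✓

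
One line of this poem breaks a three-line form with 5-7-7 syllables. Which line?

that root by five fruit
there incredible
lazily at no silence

Line 1: that (1), root (1), by (1), five (1), fruit (1) → 5 ✓
Line 2: there (1), incredible (4) → 5 (expected 7)
Line 3: lazily (3), at (1), no (1), silence (2) → 7 ✓

Line 2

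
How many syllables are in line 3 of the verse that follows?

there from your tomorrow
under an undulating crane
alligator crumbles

Line 3: "alligator crumbles": 4+2 = 6

6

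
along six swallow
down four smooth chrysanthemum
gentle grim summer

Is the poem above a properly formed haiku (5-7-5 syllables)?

Yes

Line 1: along (2), six (1), swallow (2) → 5 ✓
Line 2: down (1), four (1), smooth (1), chrysanthemum (4) → 7 ✓
Line 3: gentle (2), grim (1), summer (2) → 5 ✓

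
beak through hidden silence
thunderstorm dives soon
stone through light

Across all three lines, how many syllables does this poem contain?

Line 1: beak (1), through (1), hidden (2), silence (2) → 6
Line 2: thunderstorm (3), dives (1), soon (1) → 5
Line 3: stone (1), through (1), light (1) → 3
Total: 6 + 5 + 3 = 14

14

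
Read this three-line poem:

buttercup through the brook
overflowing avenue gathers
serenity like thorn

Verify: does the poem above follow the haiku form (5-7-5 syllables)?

No

Line 1: buttercup (3), through (1), the (1), brook (1) → 6 (expected 5)
Line 2: overflowing (4), avenue (3), gathers (2) → 9 (expected 7)
Line 3: serenity (4), like (1), thorn (1) → 6 (expected 5)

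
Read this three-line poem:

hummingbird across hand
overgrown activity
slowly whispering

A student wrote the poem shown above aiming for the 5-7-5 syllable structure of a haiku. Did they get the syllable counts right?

No

Line 1: "hummingbird across hand": 3+2+1 = 6 (expected 5)
Line 2: "overgrown activity": 3+4 = 7 ✓
Line 3: "slowly whispering": 2+3 = 5 ✓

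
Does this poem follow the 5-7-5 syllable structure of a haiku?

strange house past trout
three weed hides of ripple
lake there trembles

No

Line 1: "strange house past trout": 1+1+1+1 = 4 (expected 5)
Line 2: "three weed hides of ripple": 1+1+1+1+2 = 6 (expected 7)
Line 3: "lake there trembles": 1+1+2 = 4 (expected 5)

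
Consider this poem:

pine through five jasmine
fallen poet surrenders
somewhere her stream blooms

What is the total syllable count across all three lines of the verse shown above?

Line 1: pine (1), through (1), five (1), jasmine (2) → 5
Line 2: fallen (2), poet (2), surrenders (3) → 7
Line 3: somewhere (2), her (1), stream (1), blooms (1) → 5
Total: 5 + 7 + 5 = 17

17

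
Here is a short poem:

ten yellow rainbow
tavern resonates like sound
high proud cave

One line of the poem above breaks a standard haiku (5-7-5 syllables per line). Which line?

The third line

Line 1: ten(1) + yellow(2) + rainbow(2) = 5 ✓
Line 2: tavern(2) + resonates(3) + like(1) + sound(1) = 7 ✓
Line 3: high(1) + proud(1) + cave(1) = 3 (expected 5)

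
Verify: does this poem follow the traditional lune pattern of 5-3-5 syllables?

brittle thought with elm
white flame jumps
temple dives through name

Yes

Line 1: brittle(2) + thought(1) + with(1) + elm(1) = 5 ✓
Line 2: white(1) + flame(1) + jumps(1) = 3 ✓
Line 3: temple(2) + dives(1) + through(1) + name(1) = 5 ✓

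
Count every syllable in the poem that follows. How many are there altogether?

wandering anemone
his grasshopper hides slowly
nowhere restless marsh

19

Line 1: wandering(3) + anemone(4) = 7
Line 2: his(1) + grasshopper(3) + hides(1) + slowly(2) = 7
Line 3: nowhere(2) + restless(2) + marsh(1) = 5
Total: 7 + 7 + 5 = 19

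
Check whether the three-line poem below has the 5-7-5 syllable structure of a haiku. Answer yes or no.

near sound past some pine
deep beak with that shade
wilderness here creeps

Line 1: near (1), sound (1), past (1), some (1), pine (1) → 5 ✓
Line 2: deep (1), beak (1), with (1), that (1), shade (1) → 5 (expected 7)
Line 3: wilderness (3), here (1), creeps (1) → 5 ✓

No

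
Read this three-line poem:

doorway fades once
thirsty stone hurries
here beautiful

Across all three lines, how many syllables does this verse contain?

13

Line 1: doorway (2), fades (1), once (1) → 4
Line 2: thirsty (2), stone (1), hurries (2) → 5
Line 3: here (1), beautiful (3) → 4
Total: 4 + 5 + 4 = 13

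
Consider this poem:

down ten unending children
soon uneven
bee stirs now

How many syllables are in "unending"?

3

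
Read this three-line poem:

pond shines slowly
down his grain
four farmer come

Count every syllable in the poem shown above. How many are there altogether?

Line 1: "pond shines slowly": 1+1+2 = 4
Line 2: "down his grain": 1+1+1 = 3
Line 3: "four farmer come": 1+2+1 = 4
Total: 4 + 3 + 4 = 11

11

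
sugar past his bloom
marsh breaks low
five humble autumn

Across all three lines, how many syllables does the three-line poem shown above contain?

13

Line 1: sugar (2), past (1), his (1), bloom (1) → 5
Line 2: marsh (1), breaks (1), low (1) → 3
Line 3: five (1), humble (2), autumn (2) → 5
Total: 5 + 3 + 5 = 13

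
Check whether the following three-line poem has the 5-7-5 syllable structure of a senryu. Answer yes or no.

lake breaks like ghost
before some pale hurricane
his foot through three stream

No

Line 1: "lake breaks like ghost": 1+1+1+1 = 4 (expected 5)
Line 2: "before some pale hurricane": 2+1+1+3 = 7 ✓
Line 3: "his foot through three stream": 1+1+1+1+1 = 5 ✓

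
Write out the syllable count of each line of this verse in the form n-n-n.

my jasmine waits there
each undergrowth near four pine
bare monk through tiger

Line 1: my (1), jasmine (2), waits (1), there (1) → 5
Line 2: each (1), undergrowth (3), near (1), four (1), pine (1) → 7
Line 3: bare (1), monk (1), through (1), tiger (2) → 5

5-7-5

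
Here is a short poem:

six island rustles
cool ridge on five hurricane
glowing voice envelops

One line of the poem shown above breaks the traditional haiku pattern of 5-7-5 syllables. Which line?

The third line

Line 1: six (1), island (2), rustles (2) → 5 ✓
Line 2: cool (1), ridge (1), on (1), five (1), hurricane (3) → 7 ✓
Line 3: glowing (2), voice (1), envelops (3) → 6 (expected 5)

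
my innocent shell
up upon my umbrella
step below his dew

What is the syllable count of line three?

5

Line three: step (1), below (2), his (1), dew (1) → 5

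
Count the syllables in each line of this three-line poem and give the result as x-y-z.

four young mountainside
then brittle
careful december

5-3-5

Line 1: four(1) + young(1) + mountainside(3) = 5
Line 2: then(1) + brittle(2) = 3
Line 3: careful(2) + december(3) = 5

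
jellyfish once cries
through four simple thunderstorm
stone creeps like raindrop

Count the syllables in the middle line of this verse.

7

The middle line: "through four simple thunderstorm": 1+1+2+3 = 7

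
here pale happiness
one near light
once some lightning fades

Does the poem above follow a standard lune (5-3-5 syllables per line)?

Yes

Line 1: here(1) + pale(1) + happiness(3) = 5 ✓
Line 2: one(1) + near(1) + light(1) = 3 ✓
Line 3: once(1) + some(1) + lightning(2) + fades(1) = 5 ✓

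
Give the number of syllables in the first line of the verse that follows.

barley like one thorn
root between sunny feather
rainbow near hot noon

The first line: barley(2) + like(1) + one(1) + thorn(1) = 5

5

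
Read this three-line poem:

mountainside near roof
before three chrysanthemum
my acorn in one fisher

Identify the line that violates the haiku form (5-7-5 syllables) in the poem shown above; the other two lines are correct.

Line 1: mountainside(3) + near(1) + roof(1) = 5 ✓
Line 2: before(2) + three(1) + chrysanthemum(4) = 7 ✓
Line 3: my(1) + acorn(2) + in(1) + one(1) + fisher(2) = 7 (expected 5)

The third line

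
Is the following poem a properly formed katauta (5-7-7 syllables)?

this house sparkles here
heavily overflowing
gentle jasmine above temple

Line 1: "this house sparkles here": 1+1+2+1 = 5 ✓
Line 2: "heavily overflowing": 3+4 = 7 ✓
Line 3: "gentle jasmine above temple": 2+2+2+2 = 8 (expected 7)

No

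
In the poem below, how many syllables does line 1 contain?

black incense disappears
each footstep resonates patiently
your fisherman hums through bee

6

Line 1: black (1), incense (2), disappears (3) → 6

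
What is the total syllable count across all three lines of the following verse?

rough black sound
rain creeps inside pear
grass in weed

11

Line 1: rough (1), black (1), sound (1) → 3
Line 2: rain (1), creeps (1), inside (2), pear (1) → 5
Line 3: grass (1), in (1), weed (1) → 3
Total: 3 + 5 + 3 = 11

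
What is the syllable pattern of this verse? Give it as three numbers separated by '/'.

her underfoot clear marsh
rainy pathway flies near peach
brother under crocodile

6/7/7

Line 1: "her underfoot clear marsh": 1+3+1+1 = 6
Line 2: "rainy pathway flies near peach": 2+2+1+1+1 = 7
Line 3: "brother under crocodile": 2+2+3 = 7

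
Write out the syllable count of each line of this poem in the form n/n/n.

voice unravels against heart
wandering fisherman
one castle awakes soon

Line 1: "voice unravels against heart": 1+3+2+1 = 7
Line 2: "wandering fisherman": 3+3 = 6
Line 3: "one castle awakes soon": 1+2+2+1 = 6

7/6/6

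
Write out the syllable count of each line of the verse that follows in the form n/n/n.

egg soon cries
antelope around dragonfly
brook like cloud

Line 1: egg(1) + soon(1) + cries(1) = 3
Line 2: antelope(3) + around(2) + dragonfly(3) = 8
Line 3: brook(1) + like(1) + cloud(1) = 3

3/8/3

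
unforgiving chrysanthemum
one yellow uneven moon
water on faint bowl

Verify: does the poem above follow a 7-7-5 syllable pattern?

Line 1: unforgiving(4) + chrysanthemum(4) = 8 (expected 7)
Line 2: one(1) + yellow(2) + uneven(3) + moon(1) = 7 ✓
Line 3: water(2) + on(1) + faint(1) + bowl(1) = 5 ✓

No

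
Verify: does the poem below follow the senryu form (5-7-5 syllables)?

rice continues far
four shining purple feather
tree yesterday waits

Line 1: rice (1), continues (3), far (1) → 5 ✓
Line 2: four (1), shining (2), purple (2), feather (2) → 7 ✓
Line 3: tree (1), yesterday (3), waits (1) → 5 ✓

Yes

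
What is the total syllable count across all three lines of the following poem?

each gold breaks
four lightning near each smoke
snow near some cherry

14

Line 1: each(1) + gold(1) + breaks(1) = 3
Line 2: four(1) + lightning(2) + near(1) + each(1) + smoke(1) = 6
Line 3: snow(1) + near(1) + some(1) + cherry(2) = 5
Total: 3 + 6 + 5 = 14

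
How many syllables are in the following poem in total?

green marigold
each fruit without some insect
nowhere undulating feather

19

Line 1: green (1), marigold (3) → 4
Line 2: each (1), fruit (1), without (2), some (1), insect (2) → 7
Line 3: nowhere (2), undulating (4), feather (2) → 8
Total: 4 + 7 + 8 = 19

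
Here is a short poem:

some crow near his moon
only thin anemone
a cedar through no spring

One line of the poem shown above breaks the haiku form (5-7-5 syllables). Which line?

Line 1: some(1) + crow(1) + near(1) + his(1) + moon(1) = 5 ✓
Line 2: only(2) + thin(1) + anemone(4) = 7 ✓
Line 3: a(1) + cedar(2) + through(1) + no(1) + spring(1) = 6 (expected 5)

The third line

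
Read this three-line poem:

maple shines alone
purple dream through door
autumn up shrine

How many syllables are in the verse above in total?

Line 1: maple (2), shines (1), alone (2) → 5
Line 2: purple (2), dream (1), through (1), door (1) → 5
Line 3: autumn (2), up (1), shrine (1) → 4
Total: 5 + 5 + 4 = 14

14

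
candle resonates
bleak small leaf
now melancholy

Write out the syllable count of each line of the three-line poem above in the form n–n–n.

Line 1: "candle resonates": 2+3 = 5
Line 2: "bleak small leaf": 1+1+1 = 3
Line 3: "now melancholy": 1+4 = 5

5–3–5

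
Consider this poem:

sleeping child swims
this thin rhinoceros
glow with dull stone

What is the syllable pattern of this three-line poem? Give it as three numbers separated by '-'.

4-6-4

Line 1: "sleeping child swims": 2+1+1 = 4
Line 2: "this thin rhinoceros": 1+1+4 = 6
Line 3: "glow with dull stone": 1+1+1+1 = 4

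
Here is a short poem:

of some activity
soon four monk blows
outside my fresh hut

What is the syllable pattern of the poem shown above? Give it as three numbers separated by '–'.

Line 1: of(1) + some(1) + activity(4) = 6
Line 2: soon(1) + four(1) + monk(1) + blows(1) = 4
Line 3: outside(2) + my(1) + fresh(1) + hut(1) = 5

6–4–5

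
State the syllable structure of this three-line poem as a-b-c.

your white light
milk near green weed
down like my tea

Line 1: your(1) + white(1) + light(1) = 3
Line 2: milk(1) + near(1) + green(1) + weed(1) = 4
Line 3: down(1) + like(1) + my(1) + tea(1) = 4

3-4-4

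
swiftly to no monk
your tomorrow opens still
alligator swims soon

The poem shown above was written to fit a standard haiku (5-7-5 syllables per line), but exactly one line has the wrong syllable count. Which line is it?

The third line

Line 1: "swiftly to no monk": 2+1+1+1 = 5 ✓
Line 2: "your tomorrow opens still": 1+3+2+1 = 7 ✓
Line 3: "alligator swims soon": 4+1+1 = 6 (expected 5)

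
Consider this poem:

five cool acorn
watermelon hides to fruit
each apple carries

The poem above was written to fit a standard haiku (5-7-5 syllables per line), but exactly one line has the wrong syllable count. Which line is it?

Line 1: five (1), cool (1), acorn (2) → 4 (expected 5)
Line 2: watermelon (4), hides (1), to (1), fruit (1) → 7 ✓
Line 3: each (1), apple (2), carries (2) → 5 ✓

The first line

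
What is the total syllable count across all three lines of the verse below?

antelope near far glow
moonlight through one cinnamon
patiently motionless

Line 1: antelope(3) + near(1) + far(1) + glow(1) = 6
Line 2: moonlight(2) + through(1) + one(1) + cinnamon(3) = 7
Line 3: patiently(3) + motionless(3) = 6
Total: 6 + 7 + 6 = 19

19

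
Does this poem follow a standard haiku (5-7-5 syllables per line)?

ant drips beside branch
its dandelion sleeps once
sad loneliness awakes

No

Line 1: "ant drips beside branch": 1+1+2+1 = 5 ✓
Line 2: "its dandelion sleeps once": 1+4+1+1 = 7 ✓
Line 3: "sad loneliness awakes": 1+3+2 = 6 (expected 5)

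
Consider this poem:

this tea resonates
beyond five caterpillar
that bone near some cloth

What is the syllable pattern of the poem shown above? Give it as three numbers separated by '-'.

5-7-5

Line 1: "this tea resonates": 1+1+3 = 5
Line 2: "beyond five caterpillar": 2+1+4 = 7
Line 3: "that bone near some cloth": 1+1+1+1+1 = 5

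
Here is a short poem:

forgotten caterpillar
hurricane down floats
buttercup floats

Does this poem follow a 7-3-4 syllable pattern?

Line 1: "forgotten caterpillar": 3+4 = 7 ✓
Line 2: "hurricane down floats": 3+1+1 = 5 (expected 3)
Line 3: "buttercup floats": 3+1 = 4 ✓

No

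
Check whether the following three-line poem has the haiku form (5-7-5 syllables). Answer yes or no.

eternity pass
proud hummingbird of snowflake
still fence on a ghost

Line 1: "eternity pass": 4+1 = 5 ✓
Line 2: "proud hummingbird of snowflake": 1+3+1+2 = 7 ✓
Line 3: "still fence on a ghost": 1+1+1+1+1 = 5 ✓

Yes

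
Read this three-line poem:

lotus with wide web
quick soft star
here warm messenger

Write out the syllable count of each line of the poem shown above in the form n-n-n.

Line 1: "lotus with wide web": 2+1+1+1 = 5
Line 2: "quick soft star": 1+1+1 = 3
Line 3: "here warm messenger": 1+1+3 = 5

5-3-5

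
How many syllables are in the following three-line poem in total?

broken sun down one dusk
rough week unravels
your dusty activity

Line 1: broken(2) + sun(1) + down(1) + one(1) + dusk(1) = 6
Line 2: rough(1) + week(1) + unravels(3) = 5
Line 3: your(1) + dusty(2) + activity(4) = 7
Total: 6 + 5 + 7 = 18

18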